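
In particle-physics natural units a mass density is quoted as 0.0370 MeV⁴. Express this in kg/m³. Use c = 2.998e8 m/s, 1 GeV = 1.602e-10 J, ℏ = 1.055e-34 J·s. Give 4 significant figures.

8.569e6 kg/m³

Mass density is [E]/(c²[L]³) = [E]⁴/(ℏ³c⁵).
1 GeV⁴ → 1/(ℏ³c⁵) × (1 GeV in J)⁴ = 2.316e20 kg/m³.
Convert the energy scale: 0.0370 MeV⁴ = 3.70e-14 GeV⁴.
Result: 3.70e-14 × 2.316e20 = 8.569e6 kg/m³.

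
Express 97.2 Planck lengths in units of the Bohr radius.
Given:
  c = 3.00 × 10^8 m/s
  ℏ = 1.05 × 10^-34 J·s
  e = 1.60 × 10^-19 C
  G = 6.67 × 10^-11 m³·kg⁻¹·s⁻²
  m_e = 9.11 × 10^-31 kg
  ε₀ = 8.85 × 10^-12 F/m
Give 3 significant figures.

2.98 × 10^-23

Planck length: ℓ_P = √(ℏG/c³) = 1.61 × 10^-35 m
Bohr radius: a₀ = 4πε₀ℏ²/(m_e e²) = 5.26 × 10^-11 m
97.2 × 1.61 × 10^-35 / 5.26 × 10^-11 = 2.98 × 10^-23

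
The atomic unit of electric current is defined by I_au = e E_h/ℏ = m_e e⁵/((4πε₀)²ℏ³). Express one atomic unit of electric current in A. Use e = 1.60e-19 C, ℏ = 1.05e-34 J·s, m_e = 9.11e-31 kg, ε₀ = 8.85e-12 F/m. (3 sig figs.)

6.67e-3 A

I_au = e E_h/ℏ = m_e e⁵/((4πε₀)²ℏ³)
E_h = 4.38e-18 J
e·E_h/ℏ = 6.67e-3 A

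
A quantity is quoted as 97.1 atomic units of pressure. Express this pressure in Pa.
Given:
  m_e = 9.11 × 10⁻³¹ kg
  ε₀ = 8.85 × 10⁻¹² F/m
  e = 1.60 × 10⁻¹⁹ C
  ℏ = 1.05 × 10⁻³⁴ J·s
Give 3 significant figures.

2.93 × 10¹⁵ Pa

One atomic unit of pressure: P_au = E_h/a₀³ = m_e⁴e¹⁰/((4πε₀)⁵ℏ⁸) = 3.01 × 10¹³ Pa.
97.1 × 3.01 × 10¹³ Pa = 2.93 × 10¹⁵ Pa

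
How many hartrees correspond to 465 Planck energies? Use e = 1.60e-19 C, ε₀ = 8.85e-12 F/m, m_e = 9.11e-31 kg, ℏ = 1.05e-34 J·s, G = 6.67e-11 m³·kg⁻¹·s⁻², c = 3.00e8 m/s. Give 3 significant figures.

2.08e29

Planck energy: E_P = √(ℏc⁵/G) = 1.96e9 J
hartree: E_h = m_e e⁴/(4πε₀ℏ)² = 4.38e-18 J
465 × 1.96e9 / 4.38e-18 = 2.08e29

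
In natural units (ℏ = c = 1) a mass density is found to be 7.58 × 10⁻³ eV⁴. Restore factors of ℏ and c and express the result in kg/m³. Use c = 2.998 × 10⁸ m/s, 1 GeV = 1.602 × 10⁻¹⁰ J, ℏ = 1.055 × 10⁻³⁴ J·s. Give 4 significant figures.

1.756 × 10⁻¹⁸ kg/m³

Mass density is [E]/(c²[L]³) = [E]⁴/(ℏ³c⁵).
1 GeV⁴ → 1/(ℏ³c⁵) × (1 GeV in J)⁴ = 2.316 × 10²⁰ kg/m³.
Convert the energy scale: 7.58 × 10⁻³ eV⁴ = 7.58 × 10⁻³⁹ GeV⁴.
Result: 7.58 × 10⁻³⁹ × 2.316 × 10²⁰ = 1.756 × 10⁻¹⁸ kg/m³.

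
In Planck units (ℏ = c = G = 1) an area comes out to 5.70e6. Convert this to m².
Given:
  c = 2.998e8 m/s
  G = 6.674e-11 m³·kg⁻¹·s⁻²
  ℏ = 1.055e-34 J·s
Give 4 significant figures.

One Planck area: A_P = ℏG/c³ = 2.613e-70 m².
5.70e6 × 2.613e-70 m² = 1.489e-63 m²

1.489e-63 m²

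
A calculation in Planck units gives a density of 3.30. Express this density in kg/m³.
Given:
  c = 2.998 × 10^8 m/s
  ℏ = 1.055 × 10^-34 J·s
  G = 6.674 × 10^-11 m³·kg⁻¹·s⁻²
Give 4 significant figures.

1.701 × 10^97 kg/m³

One Planck density: ρ_P = c⁵/(ℏG²) = 5.154 × 10^96 kg/m³.
3.30 × 5.154 × 10^96 kg/m³ = 1.701 × 10^97 kg/m³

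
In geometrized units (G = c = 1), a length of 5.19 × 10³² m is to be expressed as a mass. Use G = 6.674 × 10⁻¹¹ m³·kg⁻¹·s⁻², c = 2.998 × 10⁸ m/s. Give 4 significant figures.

6.989 × 10⁵⁹ kg

Length → mass via c²/G.
5.19 × 10³² m × (c²/G) = 6.989 × 10⁵⁹ kg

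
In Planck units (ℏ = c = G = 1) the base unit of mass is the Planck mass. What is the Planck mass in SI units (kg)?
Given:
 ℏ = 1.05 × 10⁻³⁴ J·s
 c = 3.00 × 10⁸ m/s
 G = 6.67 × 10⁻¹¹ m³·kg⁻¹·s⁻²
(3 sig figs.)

2.17 × 10⁻⁸ kg

m_P = √(ℏc/G)
  = √(4.72 × 10⁻¹⁶)
  = 2.17 × 10⁻⁸ kg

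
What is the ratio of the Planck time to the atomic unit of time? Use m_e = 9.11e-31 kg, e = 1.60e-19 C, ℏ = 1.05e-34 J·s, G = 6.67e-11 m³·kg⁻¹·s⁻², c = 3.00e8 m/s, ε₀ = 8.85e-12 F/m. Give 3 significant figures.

2.24e-27

Planck time: t_P = √(ℏG/c⁵) = 5.37e-44 s
atomic unit of time: τ_au = (4πε₀)²ℏ³/(m_e e⁴) = 2.40e-17 s
ratio = 5.37e-44 / 2.40e-17 = 2.24e-27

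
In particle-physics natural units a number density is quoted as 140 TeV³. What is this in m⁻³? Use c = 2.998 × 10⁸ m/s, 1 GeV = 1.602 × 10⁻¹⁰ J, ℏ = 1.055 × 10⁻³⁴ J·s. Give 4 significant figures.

1.819 × 10⁵⁸ m⁻³

Number density is [L]⁻³ = [E]³/(ℏc)³.
1 GeV³ → 1/(ℏc)³ × (1 GeV in J)³ = 1.299 × 10⁴⁷ m⁻³.
Convert the energy scale: 140 TeV³ = 1.40 × 10¹¹ GeV³.
Result: 1.40 × 10¹¹ × 1.299 × 10⁴⁷ = 1.819 × 10⁵⁸ m⁻³.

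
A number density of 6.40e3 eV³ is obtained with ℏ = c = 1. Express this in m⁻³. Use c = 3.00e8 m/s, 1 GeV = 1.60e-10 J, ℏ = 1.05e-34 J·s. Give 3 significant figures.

Number density is [L]⁻³ = [E]³/(ℏc)³.
1 GeV³ → 1/(ℏc)³ × (1 GeV in J)³ = 1.31e47 m⁻³.
Convert the energy scale: 6.40e3 eV³ = 6.40e-24 GeV³.
Result: 6.40e-24 × 1.31e47 = 8.39e23 m⁻³.

8.39e23 m⁻³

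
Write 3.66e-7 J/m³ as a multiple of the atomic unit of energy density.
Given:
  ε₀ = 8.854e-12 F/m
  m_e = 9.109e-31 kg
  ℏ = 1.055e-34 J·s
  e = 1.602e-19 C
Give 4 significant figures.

1.250e-20

atomic unit of energy density: u_au = E_h/a₀³ = m_e⁴e¹⁰/((4πε₀)⁵ℏ⁸) = 2.929e13 J/m³.
3.66e-7 / 2.929e13 = 1.250e-20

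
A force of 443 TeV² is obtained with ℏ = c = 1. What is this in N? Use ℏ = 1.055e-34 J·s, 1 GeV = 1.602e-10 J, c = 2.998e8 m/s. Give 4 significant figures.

Force is [E]/[L] = [E]²/(ℏc); restore (ℏc)⁻¹.
1 GeV² → 1/(ℏc) × (1 GeV in J)² = 8.114e5 N.
Convert the energy scale: 443 TeV² = 4.43e8 GeV².
Result: 4.43e8 × 8.114e5 = 3.595e14 N.

3.595e14 N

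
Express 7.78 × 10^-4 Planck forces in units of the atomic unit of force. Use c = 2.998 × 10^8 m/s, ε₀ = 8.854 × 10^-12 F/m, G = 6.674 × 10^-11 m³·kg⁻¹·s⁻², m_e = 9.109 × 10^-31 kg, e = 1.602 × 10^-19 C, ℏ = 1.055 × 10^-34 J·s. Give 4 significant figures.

1.146 × 10^48

Planck force: F_P = c⁴/G = 1.210 × 10^44 N
atomic unit of force: F_au = E_h/a₀ = m_e²e⁶/((4πε₀)³ℏ⁴) = 8.220 × 10^-8 N
7.78 × 10^-4 × 1.210 × 10^44 / 8.220 × 10^-8 = 1.146 × 10^48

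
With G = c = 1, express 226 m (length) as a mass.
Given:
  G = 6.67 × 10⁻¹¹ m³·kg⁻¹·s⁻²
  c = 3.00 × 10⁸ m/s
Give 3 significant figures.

Length → mass via c²/G.
226 m × (c²/G) = 3.05 × 10²⁹ kg

3.05 × 10²⁹ kg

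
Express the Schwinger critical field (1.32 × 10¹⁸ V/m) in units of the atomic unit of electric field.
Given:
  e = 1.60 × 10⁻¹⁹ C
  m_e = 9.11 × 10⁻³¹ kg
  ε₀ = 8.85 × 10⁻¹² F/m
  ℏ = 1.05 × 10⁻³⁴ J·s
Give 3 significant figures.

atomic unit of electric field: E_au = E_h/(e a₀) = m_e²e⁵/((4πε₀)³ℏ⁴) = 5.20 × 10¹¹ V/m.
1.32 × 10¹⁸ / 5.20 × 10¹¹ = 2.54 × 10⁶

2.54 × 10⁶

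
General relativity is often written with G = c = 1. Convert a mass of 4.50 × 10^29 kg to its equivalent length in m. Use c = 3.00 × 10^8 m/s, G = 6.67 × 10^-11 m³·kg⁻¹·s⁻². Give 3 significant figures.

In G = c = 1 units mass has dimensions of length; the conversion factor is G/c².
4.50 × 10^29 kg × (G/c²) = 334 m

334 m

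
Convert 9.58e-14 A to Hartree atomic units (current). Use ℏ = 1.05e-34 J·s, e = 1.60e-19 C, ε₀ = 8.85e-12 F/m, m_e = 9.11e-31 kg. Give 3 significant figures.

1.44e-11

atomic unit of electric current: I_au = e E_h/ℏ = m_e e⁵/((4πε₀)²ℏ³) = 6.67e-3 A.
9.58e-14 / 6.67e-3 = 1.44e-11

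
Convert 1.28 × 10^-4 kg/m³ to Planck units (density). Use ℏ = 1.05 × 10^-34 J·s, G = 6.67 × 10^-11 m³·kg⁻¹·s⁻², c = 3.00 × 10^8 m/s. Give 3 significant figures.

Planck density: ρ_P = c⁵/(ℏG²) = 5.20 × 10^96 kg/m³.
1.28 × 10^-4 / 5.20 × 10^96 = 2.46 × 10^-101

2.46 × 10^-101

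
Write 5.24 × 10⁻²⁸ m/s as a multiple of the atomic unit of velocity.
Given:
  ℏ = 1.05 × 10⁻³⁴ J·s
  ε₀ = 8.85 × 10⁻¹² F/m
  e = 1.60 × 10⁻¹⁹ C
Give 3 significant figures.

2.39 × 10⁻³⁴

atomic unit of velocity: v_au = e²/(4πε₀ℏ) = 2.19 × 10⁶ m/s.
5.24 × 10⁻²⁸ / 2.19 × 10⁶ = 2.39 × 10⁻³⁴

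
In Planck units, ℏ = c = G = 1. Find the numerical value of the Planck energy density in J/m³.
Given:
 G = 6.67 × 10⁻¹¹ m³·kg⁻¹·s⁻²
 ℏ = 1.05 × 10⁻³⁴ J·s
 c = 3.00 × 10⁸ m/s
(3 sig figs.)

4.68 × 10¹¹³ J/m³

From ℏ = c = G = 1 the energy density scale is u_P = c⁷/(ℏG²).
  = 2.19 × 10⁵⁹ / 4.67 × 10⁻⁵⁵
  = 4.68 × 10¹¹³ J/m³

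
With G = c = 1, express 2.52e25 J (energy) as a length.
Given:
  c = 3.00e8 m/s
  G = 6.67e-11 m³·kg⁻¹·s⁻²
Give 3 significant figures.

Energy → length via G/c⁴.
2.52e25 J × (G/c⁴) = 2.08e-19 m

2.08e-19 m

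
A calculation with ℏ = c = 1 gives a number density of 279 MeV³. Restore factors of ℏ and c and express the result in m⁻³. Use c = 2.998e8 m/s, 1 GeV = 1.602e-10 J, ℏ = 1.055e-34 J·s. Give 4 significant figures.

3.625e40 m⁻³

Number density is [L]⁻³ = [E]³/(ℏc)³.
1 GeV³ → 1/(ℏc)³ × (1 GeV in J)³ = 1.299e47 m⁻³.
Convert the energy scale: 279 MeV³ = 2.79e-7 GeV³.
Result: 2.79e-7 × 1.299e47 = 3.625e40 m⁻³.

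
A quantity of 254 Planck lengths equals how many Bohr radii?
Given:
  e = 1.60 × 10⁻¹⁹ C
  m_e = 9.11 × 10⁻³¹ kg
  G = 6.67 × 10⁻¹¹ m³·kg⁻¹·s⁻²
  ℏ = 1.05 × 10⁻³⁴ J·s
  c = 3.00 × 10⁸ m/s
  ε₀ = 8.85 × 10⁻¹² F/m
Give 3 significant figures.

Planck length: ℓ_P = √(ℏG/c³) = 1.61 × 10⁻³⁵ m
Bohr radius: a₀ = 4πε₀ℏ²/(m_e e²) = 5.26 × 10⁻¹¹ m
254 × 1.61 × 10⁻³⁵ / 5.26 × 10⁻¹¹ = 7.78 × 10⁻²³

7.78 × 10⁻²³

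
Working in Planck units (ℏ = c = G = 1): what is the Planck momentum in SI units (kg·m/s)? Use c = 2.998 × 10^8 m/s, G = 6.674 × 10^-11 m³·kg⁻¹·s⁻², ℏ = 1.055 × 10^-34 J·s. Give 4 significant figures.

6.527 kg·m/s

The unique combination of the constants set to 1 with dimensions of momentum is p_P = √(ℏc³/G).
  = √(42.60)
  = 6.527 kg·m/s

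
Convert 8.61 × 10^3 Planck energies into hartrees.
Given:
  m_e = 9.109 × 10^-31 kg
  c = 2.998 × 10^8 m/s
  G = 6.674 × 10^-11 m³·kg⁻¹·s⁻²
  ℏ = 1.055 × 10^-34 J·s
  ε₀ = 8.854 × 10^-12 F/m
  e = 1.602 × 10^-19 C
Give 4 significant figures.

3.869 × 10^30

Planck energy: E_P = √(ℏc⁵/G) = 1.957 × 10^9 J
hartree: E_h = m_e e⁴/(4πε₀ℏ)² = 4.354 × 10^-18 J
8.61 × 10^3 × 1.957 × 10^9 / 4.354 × 10^-18 = 3.869 × 10^30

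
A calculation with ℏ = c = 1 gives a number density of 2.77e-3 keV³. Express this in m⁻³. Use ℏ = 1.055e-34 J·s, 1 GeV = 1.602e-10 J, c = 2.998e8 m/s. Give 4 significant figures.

3.599e26 m⁻³

Number density is [L]⁻³ = [E]³/(ℏc)³.
1 GeV³ → 1/(ℏc)³ × (1 GeV in J)³ = 1.299e47 m⁻³.
Convert the energy scale: 2.77e-3 keV³ = 2.77e-21 GeV³.
Result: 2.77e-21 × 1.299e47 = 3.599e26 m⁻³.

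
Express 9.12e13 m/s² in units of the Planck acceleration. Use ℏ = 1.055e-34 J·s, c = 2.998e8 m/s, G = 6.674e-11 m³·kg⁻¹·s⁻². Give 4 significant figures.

1.640e-38

Planck acceleration: a_P = √(c⁷/(ℏG)) = 5.560e51 m/s².
9.12e13 / 5.560e51 = 1.640e-38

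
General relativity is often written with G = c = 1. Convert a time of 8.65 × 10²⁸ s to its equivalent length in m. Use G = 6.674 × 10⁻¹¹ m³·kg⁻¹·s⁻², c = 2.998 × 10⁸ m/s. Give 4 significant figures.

2.593 × 10³⁷ m

Time → length via c.
8.65 × 10²⁸ s × (c) = 2.593 × 10³⁷ m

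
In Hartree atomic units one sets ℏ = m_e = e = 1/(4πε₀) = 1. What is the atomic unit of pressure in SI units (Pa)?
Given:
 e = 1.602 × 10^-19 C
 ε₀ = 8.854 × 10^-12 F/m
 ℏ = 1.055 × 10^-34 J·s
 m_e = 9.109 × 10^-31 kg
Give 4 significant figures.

2.929 × 10^13 Pa

P_au = E_h/a₀³ = m_e⁴e¹⁰/((4πε₀)⁵ℏ⁸)
E_h = 4.354 × 10^-18 J
a₀ = 5.297 × 10^-11 m
E_h/a₀³ = 2.929 × 10^13 Pa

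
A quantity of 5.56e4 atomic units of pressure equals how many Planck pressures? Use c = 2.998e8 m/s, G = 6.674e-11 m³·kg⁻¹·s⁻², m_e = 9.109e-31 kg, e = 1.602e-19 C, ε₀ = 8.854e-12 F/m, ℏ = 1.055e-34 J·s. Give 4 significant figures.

3.516e-96

atomic unit of pressure: P_au = E_h/a₀³ = m_e⁴e¹⁰/((4πε₀)⁵ℏ⁸) = 2.929e13 Pa
Planck pressure: p_P = c⁷/(ℏG²) = 4.632e113 Pa
5.56e4 × 2.929e13 / 4.632e113 = 3.516e-96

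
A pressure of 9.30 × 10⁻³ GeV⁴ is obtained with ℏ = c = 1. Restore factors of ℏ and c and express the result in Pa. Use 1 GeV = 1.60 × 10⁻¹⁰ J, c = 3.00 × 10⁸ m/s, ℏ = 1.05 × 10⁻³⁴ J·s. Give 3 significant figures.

Pressure is [E]/[L]³ = [E]⁴/(ℏc)³.
1 GeV⁴ → 1/(ℏc)³ × (1 GeV in J)⁴ = 2.10 × 10³⁷ Pa.
Result: 9.30 × 10⁻³ × 2.10 × 10³⁷ = 1.95 × 10³⁵ Pa.

1.95 × 10³⁵ Pa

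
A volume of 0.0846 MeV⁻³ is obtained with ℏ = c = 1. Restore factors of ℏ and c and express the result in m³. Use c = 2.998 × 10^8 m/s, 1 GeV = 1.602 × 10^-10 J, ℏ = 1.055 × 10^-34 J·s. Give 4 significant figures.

Volume is [L]³ = [E]⁻³·(ℏc)³.
1 GeV⁻³ → (ℏc)³ × (1 GeV in J)⁻³ = 7.696 × 10^-48 m³.
Convert the energy scale: 0.0846 MeV⁻³ = 8.46 × 10^7 GeV⁻³.
Result: 8.46 × 10^7 × 7.696 × 10^-48 = 6.511 × 10^-40 m³.

6.511 × 10^-40 m³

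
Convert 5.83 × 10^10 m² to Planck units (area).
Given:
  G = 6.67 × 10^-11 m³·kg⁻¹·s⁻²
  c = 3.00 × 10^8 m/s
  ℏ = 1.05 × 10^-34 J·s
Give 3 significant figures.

2.25 × 10^80

Planck area: A_P = ℏG/c³ = 2.59 × 10^-70 m².
5.83 × 10^10 / 2.59 × 10^-70 = 2.25 × 10^80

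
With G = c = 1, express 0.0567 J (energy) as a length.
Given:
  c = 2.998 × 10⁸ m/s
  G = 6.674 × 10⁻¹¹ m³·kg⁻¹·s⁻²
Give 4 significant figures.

4.684 × 10⁻⁴⁶ m

Energy → length via G/c⁴.
0.0567 J × (G/c⁴) = 4.684 × 10⁻⁴⁶ m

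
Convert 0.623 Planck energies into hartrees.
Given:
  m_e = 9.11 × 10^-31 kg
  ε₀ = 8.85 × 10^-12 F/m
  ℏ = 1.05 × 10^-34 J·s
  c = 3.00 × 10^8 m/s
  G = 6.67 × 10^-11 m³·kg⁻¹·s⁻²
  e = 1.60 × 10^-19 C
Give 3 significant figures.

Planck energy: E_P = √(ℏc⁵/G) = 1.96 × 10^9 J
hartree: E_h = m_e e⁴/(4πε₀ℏ)² = 4.38 × 10^-18 J
0.623 × 1.96 × 10^9 / 4.38 × 10^-18 = 2.78 × 10^26

2.78 × 10^26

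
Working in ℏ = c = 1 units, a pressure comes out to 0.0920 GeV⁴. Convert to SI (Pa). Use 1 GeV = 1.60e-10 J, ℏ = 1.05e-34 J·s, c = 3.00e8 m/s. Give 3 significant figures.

Pressure is [E]/[L]³ = [E]⁴/(ℏc)³.
1 GeV⁴ → 1/(ℏc)³ × (1 GeV in J)⁴ = 2.10e37 Pa.
Result: 0.0920 × 2.10e37 = 1.93e36 Pa.

1.93e36 Pa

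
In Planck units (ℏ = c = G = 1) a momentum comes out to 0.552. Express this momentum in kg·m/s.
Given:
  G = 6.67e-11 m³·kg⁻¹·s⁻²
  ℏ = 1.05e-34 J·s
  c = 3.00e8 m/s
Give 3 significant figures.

3.60 kg·m/s

One Planck momentum: p_P = √(ℏc³/G) = 6.52 kg·m/s.
0.552 × 6.52 kg·m/s = 3.60 kg·m/s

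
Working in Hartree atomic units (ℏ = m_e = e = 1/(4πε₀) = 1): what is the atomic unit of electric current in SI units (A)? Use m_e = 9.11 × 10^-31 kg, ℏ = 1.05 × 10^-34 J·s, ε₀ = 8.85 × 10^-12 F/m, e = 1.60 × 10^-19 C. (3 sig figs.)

6.67 × 10^-3 A

Dimensional analysis gives I_au = e E_h/ℏ = m_e e⁵/((4πε₀)²ℏ³).
E_h = 4.38 × 10^-18 J
e·E_h/ℏ = 6.67 × 10^-3 A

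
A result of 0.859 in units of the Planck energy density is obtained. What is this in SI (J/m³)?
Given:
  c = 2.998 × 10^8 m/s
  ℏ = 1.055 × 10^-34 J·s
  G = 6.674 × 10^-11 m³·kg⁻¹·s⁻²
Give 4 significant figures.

One Planck energy density: u_P = c⁷/(ℏG²) = 4.632 × 10^113 J/m³.
0.859 × 4.632 × 10^113 J/m³ = 3.979 × 10^113 J/m³

3.979 × 10^113 J/m³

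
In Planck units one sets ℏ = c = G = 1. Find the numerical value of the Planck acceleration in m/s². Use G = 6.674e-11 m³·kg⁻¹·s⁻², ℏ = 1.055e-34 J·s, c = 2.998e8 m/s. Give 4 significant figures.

5.560e51 m/s²

a_P = √(c⁷/(ℏG))
  = √(3.092e103)
  = 5.560e51 m/s²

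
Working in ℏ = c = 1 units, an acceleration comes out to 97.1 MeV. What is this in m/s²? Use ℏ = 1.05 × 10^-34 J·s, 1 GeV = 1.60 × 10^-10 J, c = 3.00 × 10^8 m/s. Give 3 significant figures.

4.44 × 10^31 m/s²

Acceleration is [L]/[T]² = c·[E]/ℏ.
1 GeV → c/ℏ × (1 GeV in J) = 4.57 × 10^32 m/s².
Convert the energy scale: 97.1 MeV = 0.0971 GeV.
Result: 0.0971 × 4.57 × 10^32 = 4.44 × 10^31 m/s².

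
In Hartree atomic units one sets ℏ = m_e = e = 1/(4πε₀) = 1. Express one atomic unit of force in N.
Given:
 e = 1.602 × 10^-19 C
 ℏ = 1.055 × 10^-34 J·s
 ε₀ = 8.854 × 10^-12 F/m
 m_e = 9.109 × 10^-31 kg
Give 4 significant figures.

8.220 × 10^-8 N

F_au = E_h/a₀ = m_e²e⁶/((4πε₀)³ℏ⁴)
E_h = 4.354 × 10^-18 J
a₀ = 5.297 × 10^-11 m
E_h/a₀ = 8.220 × 10^-8 N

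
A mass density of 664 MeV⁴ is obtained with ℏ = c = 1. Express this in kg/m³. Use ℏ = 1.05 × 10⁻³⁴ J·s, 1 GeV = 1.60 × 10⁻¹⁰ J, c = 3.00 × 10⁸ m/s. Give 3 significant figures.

Mass density is [E]/(c²[L]³) = [E]⁴/(ℏ³c⁵).
1 GeV⁴ → 1/(ℏ³c⁵) × (1 GeV in J)⁴ = 2.33 × 10²⁰ kg/m³.
Convert the energy scale: 664 MeV⁴ = 6.64 × 10⁻¹⁰ GeV⁴.
Result: 6.64 × 10⁻¹⁰ × 2.33 × 10²⁰ = 1.55 × 10¹¹ kg/m³.

1.55 × 10¹¹ kg/m³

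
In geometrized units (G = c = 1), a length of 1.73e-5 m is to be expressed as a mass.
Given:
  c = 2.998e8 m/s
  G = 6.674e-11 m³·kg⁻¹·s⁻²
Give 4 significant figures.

Length → mass via c²/G.
1.73e-5 m × (c²/G) = 2.330e22 kg

2.330e22 kg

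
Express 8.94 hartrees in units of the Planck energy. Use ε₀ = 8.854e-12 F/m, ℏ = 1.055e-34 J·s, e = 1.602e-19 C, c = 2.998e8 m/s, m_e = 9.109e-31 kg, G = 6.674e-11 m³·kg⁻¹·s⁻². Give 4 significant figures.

hartree: E_h = m_e e⁴/(4πε₀ℏ)² = 4.354e-18 J
Planck energy: E_P = √(ℏc⁵/G) = 1.957e9 J
8.94 × 4.354e-18 / 1.957e9 = 1.989e-26

1.989e-26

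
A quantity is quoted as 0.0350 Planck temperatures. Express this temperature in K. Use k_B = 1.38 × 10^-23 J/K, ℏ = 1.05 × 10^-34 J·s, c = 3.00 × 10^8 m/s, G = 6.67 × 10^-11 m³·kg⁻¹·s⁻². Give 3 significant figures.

4.96 × 10^30 K

One Planck temperature: T_P = √(ℏc⁵/G) / k_B = 1.42 × 10^32 K.
0.0350 × 1.42 × 10^32 K = 4.96 × 10^30 K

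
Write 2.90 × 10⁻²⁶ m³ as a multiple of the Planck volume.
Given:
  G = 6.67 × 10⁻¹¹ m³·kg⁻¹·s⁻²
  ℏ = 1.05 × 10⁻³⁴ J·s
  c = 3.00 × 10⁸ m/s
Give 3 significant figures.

6.94 × 10⁷⁸

Planck volume: V_P = (ℏG/c³)^(3/2) = 4.18 × 10⁻¹⁰⁵ m³.
2.90 × 10⁻²⁶ / 4.18 × 10⁻¹⁰⁵ = 6.94 × 10⁷⁸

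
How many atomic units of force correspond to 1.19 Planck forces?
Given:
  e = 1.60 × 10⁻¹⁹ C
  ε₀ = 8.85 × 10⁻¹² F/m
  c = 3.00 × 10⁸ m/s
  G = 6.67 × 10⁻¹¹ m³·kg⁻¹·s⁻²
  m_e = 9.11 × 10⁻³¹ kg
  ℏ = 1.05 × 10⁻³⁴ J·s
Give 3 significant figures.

1.74 × 10⁵¹

Planck force: F_P = c⁴/G = 1.21 × 10⁴⁴ N
atomic unit of force: F_au = E_h/a₀ = m_e²e⁶/((4πε₀)³ℏ⁴) = 8.33 × 10⁻⁸ N
1.19 × 1.21 × 10⁴⁴ / 8.33 × 10⁻⁸ = 1.74 × 10⁵¹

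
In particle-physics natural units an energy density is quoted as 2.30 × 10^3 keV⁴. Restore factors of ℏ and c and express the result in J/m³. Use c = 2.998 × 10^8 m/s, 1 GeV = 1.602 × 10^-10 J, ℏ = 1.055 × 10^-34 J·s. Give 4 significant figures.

[E]/[L]³ = [E]⁴/(ℏc)³; restore (ℏc)⁻³.
1 GeV⁴ → 1/(ℏc)³ × (1 GeV in J)⁴ = 2.082 × 10^37 J/m³.
Convert the energy scale: 2.30 × 10^3 keV⁴ = 2.30 × 10^-21 GeV⁴.
Result: 2.30 × 10^-21 × 2.082 × 10^37 = 4.788 × 10^16 J/m³.

4.788 × 10^16 J/m³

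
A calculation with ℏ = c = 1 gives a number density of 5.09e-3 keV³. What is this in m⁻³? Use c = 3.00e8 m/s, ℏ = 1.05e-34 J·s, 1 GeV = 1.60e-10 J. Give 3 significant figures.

Number density is [L]⁻³ = [E]³/(ℏc)³.
1 GeV³ → 1/(ℏc)³ × (1 GeV in J)³ = 1.31e47 m⁻³.
Convert the energy scale: 5.09e-3 keV³ = 5.09e-21 GeV³.
Result: 5.09e-21 × 1.31e47 = 6.67e26 m⁻³.

6.67e26 m⁻³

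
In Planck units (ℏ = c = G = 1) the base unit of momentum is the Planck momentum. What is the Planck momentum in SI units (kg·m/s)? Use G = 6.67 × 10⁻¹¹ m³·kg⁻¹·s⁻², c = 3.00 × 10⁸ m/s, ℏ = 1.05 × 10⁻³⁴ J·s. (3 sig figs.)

6.52 kg·m/s

p_P = √(ℏc³/G)
  = √(42.5)
  = 6.52 kg·m/s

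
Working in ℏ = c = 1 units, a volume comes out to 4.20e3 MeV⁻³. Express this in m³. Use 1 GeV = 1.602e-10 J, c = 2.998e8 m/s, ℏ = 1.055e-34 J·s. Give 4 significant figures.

3.232e-35 m³

Volume is [L]³ = [E]⁻³·(ℏc)³.
1 GeV⁻³ → (ℏc)³ × (1 GeV in J)⁻³ = 7.696e-48 m³.
Convert the energy scale: 4.20e3 MeV⁻³ = 4.20e12 GeV⁻³.
Result: 4.20e12 × 7.696e-48 = 3.232e-35 m³.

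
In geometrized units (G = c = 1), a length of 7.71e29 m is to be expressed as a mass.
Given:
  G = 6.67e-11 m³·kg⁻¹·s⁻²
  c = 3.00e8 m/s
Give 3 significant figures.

Length → mass via c²/G.
7.71e29 m × (c²/G) = 1.04e57 kg

1.04e57 kg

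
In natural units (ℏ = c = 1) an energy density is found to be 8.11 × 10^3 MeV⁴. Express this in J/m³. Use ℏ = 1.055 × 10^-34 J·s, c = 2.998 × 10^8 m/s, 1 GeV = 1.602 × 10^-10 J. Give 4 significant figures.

[E]/[L]³ = [E]⁴/(ℏc)³; restore (ℏc)⁻³.
1 GeV⁴ → 1/(ℏc)³ × (1 GeV in J)⁴ = 2.082 × 10^37 J/m³.
Convert the energy scale: 8.11 × 10^3 MeV⁴ = 8.11 × 10^-9 GeV⁴.
Result: 8.11 × 10^-9 × 2.082 × 10^37 = 1.688 × 10^29 J/m³.

1.688 × 10^29 J/m³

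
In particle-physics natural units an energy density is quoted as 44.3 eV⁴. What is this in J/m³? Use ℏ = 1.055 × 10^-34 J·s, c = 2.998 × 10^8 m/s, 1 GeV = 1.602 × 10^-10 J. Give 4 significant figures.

922.1 J/m³

[E]/[L]³ = [E]⁴/(ℏc)³; restore (ℏc)⁻³.
1 GeV⁴ → 1/(ℏc)³ × (1 GeV in J)⁴ = 2.082 × 10^37 J/m³.
Convert the energy scale: 44.3 eV⁴ = 4.43 × 10^-35 GeV⁴.
Result: 4.43 × 10^-35 × 2.082 × 10^37 = 922.1 J/m³.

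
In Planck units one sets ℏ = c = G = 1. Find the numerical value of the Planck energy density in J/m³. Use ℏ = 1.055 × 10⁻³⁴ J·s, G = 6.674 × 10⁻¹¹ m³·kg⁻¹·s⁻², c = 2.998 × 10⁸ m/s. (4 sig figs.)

4.632 × 10¹¹³ J/m³

u_P = c⁷/(ℏG²)
  = 2.177 × 10⁵⁹ / 4.699 × 10⁻⁵⁵
  = 4.632 × 10¹¹³ J/m³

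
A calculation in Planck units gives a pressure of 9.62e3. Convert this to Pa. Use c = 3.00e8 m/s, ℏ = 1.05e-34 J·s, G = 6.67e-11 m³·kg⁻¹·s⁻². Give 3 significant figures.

4.50e117 Pa

One Planck pressure: p_P = c⁷/(ℏG²) = 4.68e113 Pa.
9.62e3 × 4.68e113 Pa = 4.50e117 Pa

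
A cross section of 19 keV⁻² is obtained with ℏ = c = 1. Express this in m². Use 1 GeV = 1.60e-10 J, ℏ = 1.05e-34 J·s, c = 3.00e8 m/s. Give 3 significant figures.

Area is [L]² = [E]⁻²·(ℏc)²; restore (ℏc)².
1 GeV⁻² → (ℏc)² × (1 GeV in J)⁻² = 3.88e-32 m².
Convert the energy scale: 19 keV⁻² = 1.90e13 GeV⁻².
Result: 1.90e13 × 3.88e-32 = 7.36e-19 m².

7.36e-19 m²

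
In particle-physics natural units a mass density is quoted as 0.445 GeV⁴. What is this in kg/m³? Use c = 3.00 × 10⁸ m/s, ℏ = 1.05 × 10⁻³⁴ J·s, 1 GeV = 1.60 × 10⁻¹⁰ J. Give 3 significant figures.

Mass density is [E]/(c²[L]³) = [E]⁴/(ℏ³c⁵).
1 GeV⁴ → 1/(ℏ³c⁵) × (1 GeV in J)⁴ = 2.33 × 10²⁰ kg/m³.
Result: 0.445 × 2.33 × 10²⁰ = 1.04 × 10²⁰ kg/m³.

1.04 × 10²⁰ kg/m³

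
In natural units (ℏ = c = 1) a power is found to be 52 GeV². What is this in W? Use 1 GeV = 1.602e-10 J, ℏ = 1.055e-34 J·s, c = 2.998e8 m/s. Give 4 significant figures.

1.265e16 W

Power is [E]/[T] = [E]²/ℏ.
1 GeV² → 1/ℏ × (1 GeV in J)² = 2.433e14 W.
Result: 52 × 2.433e14 = 1.265e16 W.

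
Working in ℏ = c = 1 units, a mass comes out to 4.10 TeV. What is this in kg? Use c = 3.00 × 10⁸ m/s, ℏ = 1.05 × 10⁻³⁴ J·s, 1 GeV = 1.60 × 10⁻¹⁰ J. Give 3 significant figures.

Mass is [E]/c²; divide by c².
1 GeV → 1/c² × (1 GeV in J) = 1.78 × 10⁻²⁷ kg.
Convert the energy scale: 4.10 TeV = 4.10 × 10³ GeV.
Result: 4.10 × 10³ × 1.78 × 10⁻²⁷ = 7.29 × 10⁻²⁴ kg.

7.29 × 10⁻²⁴ kg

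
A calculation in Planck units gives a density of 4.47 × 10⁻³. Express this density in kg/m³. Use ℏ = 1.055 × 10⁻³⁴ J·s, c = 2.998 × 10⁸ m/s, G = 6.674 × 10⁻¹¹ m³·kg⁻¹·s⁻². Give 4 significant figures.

One Planck density: ρ_P = c⁵/(ℏG²) = 5.154 × 10⁹⁶ kg/m³.
4.47 × 10⁻³ × 5.154 × 10⁹⁶ kg/m³ = 2.304 × 10⁹⁴ kg/m³

2.304 × 10⁹⁴ kg/m³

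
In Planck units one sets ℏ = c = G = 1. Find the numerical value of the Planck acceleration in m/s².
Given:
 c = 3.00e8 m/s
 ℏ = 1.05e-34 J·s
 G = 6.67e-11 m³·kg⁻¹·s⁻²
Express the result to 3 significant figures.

5.59e51 m/s²

a_P = √(c⁷/(ℏG))
  = √(3.12e103)
  = 5.59e51 m/s²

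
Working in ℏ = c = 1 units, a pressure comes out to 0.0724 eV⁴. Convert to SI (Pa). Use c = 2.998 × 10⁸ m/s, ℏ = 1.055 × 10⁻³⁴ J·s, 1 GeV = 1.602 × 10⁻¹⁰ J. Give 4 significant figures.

1.507 Pa

Pressure is [E]/[L]³ = [E]⁴/(ℏc)³.
1 GeV⁴ → 1/(ℏc)³ × (1 GeV in J)⁴ = 2.082 × 10³⁷ Pa.
Convert the energy scale: 0.0724 eV⁴ = 7.24 × 10⁻³⁸ GeV⁴.
Result: 7.24 × 10⁻³⁸ × 2.082 × 10³⁷ = 1.507 Pa.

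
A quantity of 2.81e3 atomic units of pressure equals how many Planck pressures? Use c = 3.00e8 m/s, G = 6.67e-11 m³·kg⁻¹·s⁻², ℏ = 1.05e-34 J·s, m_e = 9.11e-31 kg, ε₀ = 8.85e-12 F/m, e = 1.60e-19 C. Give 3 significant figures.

atomic unit of pressure: P_au = E_h/a₀³ = m_e⁴e¹⁰/((4πε₀)⁵ℏ⁸) = 3.01e13 Pa
Planck pressure: p_P = c⁷/(ℏG²) = 4.68e113 Pa
2.81e3 × 3.01e13 / 4.68e113 = 1.81e-97

1.81e-97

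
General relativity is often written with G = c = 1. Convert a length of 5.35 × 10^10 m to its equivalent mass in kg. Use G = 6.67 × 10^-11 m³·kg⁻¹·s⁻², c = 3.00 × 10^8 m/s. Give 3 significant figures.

7.22 × 10^37 kg

Length → mass via c²/G.
5.35 × 10^10 m × (c²/G) = 7.22 × 10^37 kg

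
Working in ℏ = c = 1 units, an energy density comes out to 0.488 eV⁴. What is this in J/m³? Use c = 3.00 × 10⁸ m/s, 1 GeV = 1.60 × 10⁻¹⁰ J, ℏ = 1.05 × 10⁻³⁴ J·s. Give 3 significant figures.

10.2 J/m³

[E]/[L]³ = [E]⁴/(ℏc)³; restore (ℏc)⁻³.
1 GeV⁴ → 1/(ℏc)³ × (1 GeV in J)⁴ = 2.10 × 10³⁷ J/m³.
Convert the energy scale: 0.488 eV⁴ = 4.88 × 10⁻³⁷ GeV⁴.
Result: 4.88 × 10⁻³⁷ × 2.10 × 10³⁷ = 10.2 J/m³.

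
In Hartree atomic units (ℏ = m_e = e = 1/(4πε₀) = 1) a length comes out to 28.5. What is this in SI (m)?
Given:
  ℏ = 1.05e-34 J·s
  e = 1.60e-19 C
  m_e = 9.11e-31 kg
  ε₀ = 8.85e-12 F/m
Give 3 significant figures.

1.50e-9 m

One Bohr radius: a₀ = 4πε₀ℏ²/(m_e e²) = 5.26e-11 m.
28.5 × 5.26e-11 m = 1.50e-9 m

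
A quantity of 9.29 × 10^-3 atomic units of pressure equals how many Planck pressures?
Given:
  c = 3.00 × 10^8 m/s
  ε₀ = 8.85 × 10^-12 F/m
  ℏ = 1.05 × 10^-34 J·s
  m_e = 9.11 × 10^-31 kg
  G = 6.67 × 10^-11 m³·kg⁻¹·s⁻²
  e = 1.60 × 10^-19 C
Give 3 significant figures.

atomic unit of pressure: P_au = E_h/a₀³ = m_e⁴e¹⁰/((4πε₀)⁵ℏ⁸) = 3.01 × 10^13 Pa
Planck pressure: p_P = c⁷/(ℏG²) = 4.68 × 10^113 Pa
9.29 × 10^-3 × 3.01 × 10^13 / 4.68 × 10^113 = 5.98 × 10^-103

5.98 × 10^-103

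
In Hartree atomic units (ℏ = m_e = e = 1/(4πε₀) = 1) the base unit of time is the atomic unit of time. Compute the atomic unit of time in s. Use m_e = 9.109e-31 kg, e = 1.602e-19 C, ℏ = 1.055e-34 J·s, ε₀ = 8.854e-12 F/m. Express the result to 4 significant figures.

2.423e-17 s

τ_au = (4πε₀)²ℏ³/(m_e e⁴)
E_h = 4.354e-18 J
ℏ/E_h = 2.423e-17 s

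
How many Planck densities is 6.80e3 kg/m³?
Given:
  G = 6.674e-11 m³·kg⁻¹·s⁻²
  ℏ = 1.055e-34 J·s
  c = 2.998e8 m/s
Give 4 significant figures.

Planck density: ρ_P = c⁵/(ℏG²) = 5.154e96 kg/m³.
6.80e3 / 5.154e96 = 1.319e-93

1.319e-93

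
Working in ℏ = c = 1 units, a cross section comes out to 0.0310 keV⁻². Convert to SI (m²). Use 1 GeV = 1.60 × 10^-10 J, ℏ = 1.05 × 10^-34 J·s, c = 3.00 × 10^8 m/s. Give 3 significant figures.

1.20 × 10^-21 m²

Area is [L]² = [E]⁻²·(ℏc)²; restore (ℏc)².
1 GeV⁻² → (ℏc)² × (1 GeV in J)⁻² = 3.88 × 10^-32 m².
Convert the energy scale: 0.0310 keV⁻² = 3.10 × 10^10 GeV⁻².
Result: 3.10 × 10^10 × 3.88 × 10^-32 = 1.20 × 10^-21 m².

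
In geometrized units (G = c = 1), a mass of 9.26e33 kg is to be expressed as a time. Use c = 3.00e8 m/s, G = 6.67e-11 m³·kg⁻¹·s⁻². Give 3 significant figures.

Mass → time via G/c³.
9.26e33 kg × (G/c³) = 0.0229 s

0.0229 s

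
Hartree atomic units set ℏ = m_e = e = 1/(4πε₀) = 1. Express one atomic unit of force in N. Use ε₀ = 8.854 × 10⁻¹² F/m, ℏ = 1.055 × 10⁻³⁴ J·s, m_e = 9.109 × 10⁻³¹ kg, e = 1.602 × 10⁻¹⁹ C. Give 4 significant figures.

Dimensional analysis gives F_au = E_h/a₀ = m_e²e⁶/((4πε₀)³ℏ⁴).
E_h = 4.354 × 10⁻¹⁸ J
a₀ = 5.297 × 10⁻¹¹ m
E_h/a₀ = 8.220 × 10⁻⁸ N

8.220 × 10⁻⁸ N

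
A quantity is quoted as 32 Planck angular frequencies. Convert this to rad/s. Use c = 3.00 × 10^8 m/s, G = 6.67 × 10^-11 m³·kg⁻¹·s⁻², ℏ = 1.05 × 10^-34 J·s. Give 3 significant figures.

One Planck angular frequency: ω_P = √(c⁵/(ℏG)) = 1.86 × 10^43 rad/s.
32 × 1.86 × 10^43 rad/s = 5.96 × 10^44 rad/s

5.96 × 10^44 rad/s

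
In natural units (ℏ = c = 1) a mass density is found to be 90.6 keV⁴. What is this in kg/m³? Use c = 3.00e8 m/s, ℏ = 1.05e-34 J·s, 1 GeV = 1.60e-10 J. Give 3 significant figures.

0.0211 kg/m³

Mass density is [E]/(c²[L]³) = [E]⁴/(ℏ³c⁵).
1 GeV⁴ → 1/(ℏ³c⁵) × (1 GeV in J)⁴ = 2.33e20 kg/m³.
Convert the energy scale: 90.6 keV⁴ = 9.06e-23 GeV⁴.
Result: 9.06e-23 × 2.33e20 = 0.0211 kg/m³.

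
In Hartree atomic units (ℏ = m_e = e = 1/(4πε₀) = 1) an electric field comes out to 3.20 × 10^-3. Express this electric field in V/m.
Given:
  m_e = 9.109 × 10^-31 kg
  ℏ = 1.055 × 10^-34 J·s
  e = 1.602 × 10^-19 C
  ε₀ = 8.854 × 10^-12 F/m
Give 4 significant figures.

1.642 × 10^9 V/m

One atomic unit of electric field: E_au = E_h/(e a₀) = m_e²e⁵/((4πε₀)³ℏ⁴) = 5.131 × 10^11 V/m.
3.20 × 10^-3 × 5.131 × 10^11 V/m = 1.642 × 10^9 V/m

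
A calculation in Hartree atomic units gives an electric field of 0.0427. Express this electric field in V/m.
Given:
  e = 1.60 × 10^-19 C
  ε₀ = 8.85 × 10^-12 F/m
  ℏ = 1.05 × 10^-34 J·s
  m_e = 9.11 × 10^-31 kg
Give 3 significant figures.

One atomic unit of electric field: E_au = E_h/(e a₀) = m_e²e⁵/((4πε₀)³ℏ⁴) = 5.20 × 10^11 V/m.
0.0427 × 5.20 × 10^11 V/m = 2.22 × 10^10 V/m

2.22 × 10^10 V/m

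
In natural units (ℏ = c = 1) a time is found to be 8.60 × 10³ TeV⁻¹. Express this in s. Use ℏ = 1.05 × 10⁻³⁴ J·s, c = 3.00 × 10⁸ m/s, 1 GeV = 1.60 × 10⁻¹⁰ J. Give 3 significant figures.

5.64 × 10⁻²⁴ s

A time is [E]⁻¹ in ℏ=c=1; restore one factor of ℏ.
1 GeV⁻¹ → ℏ × (1 GeV in J)⁻¹ = 6.56 × 10⁻²⁵ s.
Convert the energy scale: 8.60 × 10³ TeV⁻¹ = 8.60 GeV⁻¹.
Result: 8.60 × 6.56 × 10⁻²⁵ = 5.64 × 10⁻²⁴ s.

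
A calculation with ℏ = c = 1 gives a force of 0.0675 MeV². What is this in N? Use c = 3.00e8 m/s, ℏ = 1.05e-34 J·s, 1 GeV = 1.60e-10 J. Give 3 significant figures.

0.0549 N

Force is [E]/[L] = [E]²/(ℏc); restore (ℏc)⁻¹.
1 GeV² → 1/(ℏc) × (1 GeV in J)² = 8.13e5 N.
Convert the energy scale: 0.0675 MeV² = 6.75e-8 GeV².
Result: 6.75e-8 × 8.13e5 = 0.0549 N.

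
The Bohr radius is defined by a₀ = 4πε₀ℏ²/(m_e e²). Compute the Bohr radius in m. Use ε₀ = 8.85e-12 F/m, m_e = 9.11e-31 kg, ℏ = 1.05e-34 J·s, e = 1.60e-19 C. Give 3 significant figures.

a₀ = 4πε₀ℏ²/(m_e e²)
  = 1.23e-78 / 2.33e-68
  = 5.26e-11 m

5.26e-11 m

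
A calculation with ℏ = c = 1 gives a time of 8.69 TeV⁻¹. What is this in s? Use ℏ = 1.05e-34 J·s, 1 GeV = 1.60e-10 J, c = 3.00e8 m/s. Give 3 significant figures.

5.70e-27 s

A time is [E]⁻¹ in ℏ=c=1; restore one factor of ℏ.
1 GeV⁻¹ → ℏ × (1 GeV in J)⁻¹ = 6.56e-25 s.
Convert the energy scale: 8.69 TeV⁻¹ = 8.69e-3 GeV⁻¹.
Result: 8.69e-3 × 6.56e-25 = 5.70e-27 s.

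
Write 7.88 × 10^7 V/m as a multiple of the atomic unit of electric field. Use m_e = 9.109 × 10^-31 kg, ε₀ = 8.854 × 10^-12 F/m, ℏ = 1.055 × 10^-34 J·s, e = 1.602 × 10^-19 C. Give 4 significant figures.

atomic unit of electric field: E_au = E_h/(e a₀) = m_e²e⁵/((4πε₀)³ℏ⁴) = 5.131 × 10^11 V/m.
7.88 × 10^7 / 5.131 × 10^11 = 1.536 × 10^-4

1.536 × 10^-4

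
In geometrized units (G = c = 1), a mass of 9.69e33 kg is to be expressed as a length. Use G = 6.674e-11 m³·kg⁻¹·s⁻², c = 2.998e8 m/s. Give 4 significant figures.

In G = c = 1 units mass has dimensions of length; the conversion factor is G/c².
9.69e33 kg × (G/c²) = 7.195e6 m

7.195e6 m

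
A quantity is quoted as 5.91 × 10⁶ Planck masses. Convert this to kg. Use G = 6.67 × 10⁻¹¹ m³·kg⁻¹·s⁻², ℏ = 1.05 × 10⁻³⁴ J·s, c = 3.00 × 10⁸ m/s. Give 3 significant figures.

One Planck mass: m_P = √(ℏc/G) = 2.17 × 10⁻⁸ kg.
5.91 × 10⁶ × 2.17 × 10⁻⁸ kg = 0.128 kg

0.128 kg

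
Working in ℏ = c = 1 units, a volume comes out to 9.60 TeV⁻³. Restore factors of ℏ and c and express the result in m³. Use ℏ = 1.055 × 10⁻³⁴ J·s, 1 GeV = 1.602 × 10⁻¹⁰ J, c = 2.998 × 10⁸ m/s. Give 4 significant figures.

7.388 × 10⁻⁵⁶ m³

Volume is [L]³ = [E]⁻³·(ℏc)³.
1 GeV⁻³ → (ℏc)³ × (1 GeV in J)⁻³ = 7.696 × 10⁻⁴⁸ m³.
Convert the energy scale: 9.60 TeV⁻³ = 9.60 × 10⁻⁹ GeV⁻³.
Result: 9.60 × 10⁻⁹ × 7.696 × 10⁻⁴⁸ = 7.388 × 10⁻⁵⁶ m³.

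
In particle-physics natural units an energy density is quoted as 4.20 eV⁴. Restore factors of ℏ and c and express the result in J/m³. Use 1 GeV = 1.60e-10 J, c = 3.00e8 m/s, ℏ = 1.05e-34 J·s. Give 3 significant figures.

[E]/[L]³ = [E]⁴/(ℏc)³; restore (ℏc)⁻³.
1 GeV⁴ → 1/(ℏc)³ × (1 GeV in J)⁴ = 2.10e37 J/m³.
Convert the energy scale: 4.20 eV⁴ = 4.20e-36 GeV⁴.
Result: 4.20e-36 × 2.10e37 = 88.1 J/m³.

88.1 J/m³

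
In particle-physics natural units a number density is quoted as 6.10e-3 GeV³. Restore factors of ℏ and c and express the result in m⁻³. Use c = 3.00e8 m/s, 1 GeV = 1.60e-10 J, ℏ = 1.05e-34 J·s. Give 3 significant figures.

Number density is [L]⁻³ = [E]³/(ℏc)³.
1 GeV³ → 1/(ℏc)³ × (1 GeV in J)³ = 1.31e47 m⁻³.
Result: 6.10e-3 × 1.31e47 = 7.99e44 m⁻³.

7.99e44 m⁻³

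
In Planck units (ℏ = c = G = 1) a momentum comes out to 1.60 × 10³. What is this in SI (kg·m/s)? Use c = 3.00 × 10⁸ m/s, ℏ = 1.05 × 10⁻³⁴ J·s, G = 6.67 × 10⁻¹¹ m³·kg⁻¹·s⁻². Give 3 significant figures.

One Planck momentum: p_P = √(ℏc³/G) = 6.52 kg·m/s.
1.60 × 10³ × 6.52 kg·m/s = 1.04 × 10⁴ kg·m/s

1.04 × 10⁴ kg·m/s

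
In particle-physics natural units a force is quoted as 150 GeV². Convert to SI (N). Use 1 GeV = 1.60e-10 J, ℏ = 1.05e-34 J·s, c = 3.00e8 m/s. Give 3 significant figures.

1.22e8 N

Force is [E]/[L] = [E]²/(ℏc); restore (ℏc)⁻¹.
1 GeV² → 1/(ℏc) × (1 GeV in J)² = 8.13e5 N.
Result: 150 × 8.13e5 = 1.22e8 N.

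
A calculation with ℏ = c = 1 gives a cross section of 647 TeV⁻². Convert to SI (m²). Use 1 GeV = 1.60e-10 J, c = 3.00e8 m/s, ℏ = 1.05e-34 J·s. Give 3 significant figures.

Area is [L]² = [E]⁻²·(ℏc)²; restore (ℏc)².
1 GeV⁻² → (ℏc)² × (1 GeV in J)⁻² = 3.88e-32 m².
Convert the energy scale: 647 TeV⁻² = 6.47e-4 GeV⁻².
Result: 6.47e-4 × 3.88e-32 = 2.51e-35 m².

2.51e-35 m²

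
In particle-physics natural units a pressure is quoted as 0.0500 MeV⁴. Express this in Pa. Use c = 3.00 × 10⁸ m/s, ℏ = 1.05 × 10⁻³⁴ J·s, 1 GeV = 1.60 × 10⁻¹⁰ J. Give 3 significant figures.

1.05 × 10²⁴ Pa

Pressure is [E]/[L]³ = [E]⁴/(ℏc)³.
1 GeV⁴ → 1/(ℏc)³ × (1 GeV in J)⁴ = 2.10 × 10³⁷ Pa.
Convert the energy scale: 0.0500 MeV⁴ = 5.00 × 10⁻¹⁴ GeV⁴.
Result: 5.00 × 10⁻¹⁴ × 2.10 × 10³⁷ = 1.05 × 10²⁴ Pa.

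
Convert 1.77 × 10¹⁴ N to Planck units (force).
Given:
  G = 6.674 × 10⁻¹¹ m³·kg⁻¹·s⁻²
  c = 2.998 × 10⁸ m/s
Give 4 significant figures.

1.462 × 10⁻³⁰

Planck force: F_P = c⁴/G = 1.210 × 10⁴⁴ N.
1.77 × 10¹⁴ / 1.210 × 10⁴⁴ = 1.462 × 10⁻³⁰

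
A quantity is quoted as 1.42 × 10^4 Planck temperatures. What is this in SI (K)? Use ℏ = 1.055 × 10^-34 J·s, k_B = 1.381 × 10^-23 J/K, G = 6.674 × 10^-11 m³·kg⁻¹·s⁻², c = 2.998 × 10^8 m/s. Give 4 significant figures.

One Planck temperature: T_P = √(ℏc⁵/G) / k_B = 1.417 × 10^32 K.
1.42 × 10^4 × 1.417 × 10^32 K = 2.012 × 10^36 K

2.012 × 10^36 K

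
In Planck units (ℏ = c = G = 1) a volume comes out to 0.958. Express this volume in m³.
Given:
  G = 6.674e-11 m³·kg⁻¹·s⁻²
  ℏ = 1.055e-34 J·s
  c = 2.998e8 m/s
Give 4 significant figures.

4.047e-105 m³

One Planck volume: V_P = (ℏG/c³)^(3/2) = 4.224e-105 m³.
0.958 × 4.224e-105 m³ = 4.047e-105 m³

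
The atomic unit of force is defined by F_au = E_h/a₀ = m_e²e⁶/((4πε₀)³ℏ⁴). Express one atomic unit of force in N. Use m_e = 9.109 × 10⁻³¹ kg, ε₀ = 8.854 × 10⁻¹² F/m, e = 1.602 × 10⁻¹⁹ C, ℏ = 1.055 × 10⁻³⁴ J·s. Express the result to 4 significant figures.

F_au = E_h/a₀ = m_e²e⁶/((4πε₀)³ℏ⁴)
E_h = 4.354 × 10⁻¹⁸ J
a₀ = 5.297 × 10⁻¹¹ m
E_h/a₀ = 8.220 × 10⁻⁸ N

8.220 × 10⁻⁸ N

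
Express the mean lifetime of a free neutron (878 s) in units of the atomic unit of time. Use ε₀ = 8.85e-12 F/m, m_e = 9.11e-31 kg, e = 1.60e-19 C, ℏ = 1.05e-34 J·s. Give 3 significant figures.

atomic unit of time: τ_au = (4πε₀)²ℏ³/(m_e e⁴) = 2.40e-17 s.
878 / 2.40e-17 = 3.66e19

3.66e19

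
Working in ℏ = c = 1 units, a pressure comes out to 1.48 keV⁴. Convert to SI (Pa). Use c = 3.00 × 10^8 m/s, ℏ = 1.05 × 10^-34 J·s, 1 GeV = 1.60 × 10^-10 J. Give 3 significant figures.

Pressure is [E]/[L]³ = [E]⁴/(ℏc)³.
1 GeV⁴ → 1/(ℏc)³ × (1 GeV in J)⁴ = 2.10 × 10^37 Pa.
Convert the energy scale: 1.48 keV⁴ = 1.48 × 10^-24 GeV⁴.
Result: 1.48 × 10^-24 × 2.10 × 10^37 = 3.10 × 10^13 Pa.

3.10 × 10^13 Pa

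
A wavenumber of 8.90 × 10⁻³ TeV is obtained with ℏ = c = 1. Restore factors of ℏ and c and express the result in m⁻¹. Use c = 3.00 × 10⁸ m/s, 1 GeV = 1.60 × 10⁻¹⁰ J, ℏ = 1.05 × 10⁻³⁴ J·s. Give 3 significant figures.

4.52 × 10¹⁶ m⁻¹

Inverse length is [E]/(ℏc).
1 GeV → 1/(ℏc) × (1 GeV in J) = 5.08 × 10¹⁵ m⁻¹.
Convert the energy scale: 8.90 × 10⁻³ TeV = 8.90 GeV.
Result: 8.90 × 5.08 × 10¹⁵ = 4.52 × 10¹⁶ m⁻¹.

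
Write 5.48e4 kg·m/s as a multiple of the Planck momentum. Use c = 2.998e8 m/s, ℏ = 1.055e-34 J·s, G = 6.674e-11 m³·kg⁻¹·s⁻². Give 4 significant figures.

8.397e3

Planck momentum: p_P = √(ℏc³/G) = 6.527 kg·m/s.
5.48e4 / 6.527 = 8.397e3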